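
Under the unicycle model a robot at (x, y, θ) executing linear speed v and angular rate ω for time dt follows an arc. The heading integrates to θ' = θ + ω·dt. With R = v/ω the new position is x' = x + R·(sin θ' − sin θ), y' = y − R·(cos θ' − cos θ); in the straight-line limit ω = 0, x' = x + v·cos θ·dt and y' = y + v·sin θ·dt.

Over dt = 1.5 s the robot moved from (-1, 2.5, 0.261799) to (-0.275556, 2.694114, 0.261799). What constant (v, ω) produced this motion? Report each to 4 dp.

v = 0.5000, ω = 0.0000

Δθ = 0.261799 − 0.261799 = 0.000000
ω = Δθ/dt = 0.000000/1.5 = 0.0000
ω = 0 → v = (Δx·cos θ + Δy·sin θ)/dt = 0.5000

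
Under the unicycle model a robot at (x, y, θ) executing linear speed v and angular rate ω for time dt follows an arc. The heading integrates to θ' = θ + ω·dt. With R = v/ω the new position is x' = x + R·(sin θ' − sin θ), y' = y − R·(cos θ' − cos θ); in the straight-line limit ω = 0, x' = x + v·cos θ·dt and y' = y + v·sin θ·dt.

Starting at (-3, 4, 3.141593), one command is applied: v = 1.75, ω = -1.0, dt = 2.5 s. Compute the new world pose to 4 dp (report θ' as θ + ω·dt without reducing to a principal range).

θ' = 3.1416 + -1.0·2.5 = 0.6416
R = v/ω = 1.75/-1.0 = -1.7500
x' = -3 + -1.7500·(sin 0.6416 − sin 3.1416) = -4.0473
y' = 4 − -1.7500·(cos 0.6416 − cos 3.1416) = 7.1520

(-4.0473, 7.1520, 0.6416)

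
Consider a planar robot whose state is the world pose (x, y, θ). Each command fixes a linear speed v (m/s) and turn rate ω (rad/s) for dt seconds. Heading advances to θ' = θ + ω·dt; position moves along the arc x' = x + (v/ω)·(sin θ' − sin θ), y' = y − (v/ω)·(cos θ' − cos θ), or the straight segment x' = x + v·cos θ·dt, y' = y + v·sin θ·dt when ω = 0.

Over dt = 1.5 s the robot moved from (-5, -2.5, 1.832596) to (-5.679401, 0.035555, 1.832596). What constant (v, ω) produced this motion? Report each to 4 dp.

Δθ = 1.832596 − 1.832596 = 0.000000
ω = Δθ/dt = 0.000000/1.5 = 0.0000
ω = 0 → v = (Δx·cos θ + Δy·sin θ)/dt = 1.7500

v = 1.7500, ω = 0.0000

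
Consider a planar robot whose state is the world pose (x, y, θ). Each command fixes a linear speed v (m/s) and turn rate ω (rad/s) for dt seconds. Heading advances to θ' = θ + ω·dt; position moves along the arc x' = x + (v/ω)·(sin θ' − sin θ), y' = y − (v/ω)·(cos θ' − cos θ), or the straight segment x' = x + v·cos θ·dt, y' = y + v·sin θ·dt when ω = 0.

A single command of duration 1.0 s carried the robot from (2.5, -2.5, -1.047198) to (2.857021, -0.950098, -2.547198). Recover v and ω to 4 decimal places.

v = -1.7500, ω = -1.5000

Δθ = -2.547198 − -1.047198 = -1.500000
ω = Δθ/dt = -1.500000/1.0 = -1.5000
R = −Δy/(cos θ' − cos θ) = 1.1667
v = R·ω = 1.1667·-1.5000 = -1.7500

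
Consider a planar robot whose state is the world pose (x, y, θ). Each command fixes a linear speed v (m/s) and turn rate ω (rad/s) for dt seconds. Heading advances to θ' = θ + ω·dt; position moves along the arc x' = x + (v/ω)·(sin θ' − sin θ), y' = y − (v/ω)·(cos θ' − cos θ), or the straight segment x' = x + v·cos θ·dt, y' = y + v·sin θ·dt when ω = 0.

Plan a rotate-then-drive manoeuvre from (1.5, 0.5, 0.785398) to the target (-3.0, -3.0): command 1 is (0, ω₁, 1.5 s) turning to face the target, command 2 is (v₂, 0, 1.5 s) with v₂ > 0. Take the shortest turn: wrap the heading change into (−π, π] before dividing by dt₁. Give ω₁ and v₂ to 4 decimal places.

heading to target = atan2(-3−0.5, -3−1.5) = -2.4805
Δθ = wrap(-2.4805 − 0.7854) = 3.0172; ω₁ = Δθ/dt₁ = 2.0115
distance = √((-3−1.5)² + (-3−0.5)²) = 5.7009; v₂ = distance/dt₂ = 3.8006

ω₁ = 2.0115, v₂ = 3.8006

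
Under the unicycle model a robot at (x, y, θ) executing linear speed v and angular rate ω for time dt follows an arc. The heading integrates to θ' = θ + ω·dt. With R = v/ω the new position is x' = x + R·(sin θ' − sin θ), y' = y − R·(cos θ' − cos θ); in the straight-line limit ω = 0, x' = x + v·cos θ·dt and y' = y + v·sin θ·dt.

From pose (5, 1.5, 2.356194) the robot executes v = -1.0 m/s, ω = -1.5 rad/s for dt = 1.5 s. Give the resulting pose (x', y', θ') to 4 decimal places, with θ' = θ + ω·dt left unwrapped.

θ' = 2.3562 + -1.5·1.5 = 0.1062
R = v/ω = -1.0/-1.5 = 0.6667
x' = 5 + 0.6667·(sin 0.1062 − sin 2.3562) = 4.5993
y' = 1.5 − 0.6667·(cos 0.1062 − cos 2.3562) = 0.3657

(4.5993, 0.3657, 0.1062)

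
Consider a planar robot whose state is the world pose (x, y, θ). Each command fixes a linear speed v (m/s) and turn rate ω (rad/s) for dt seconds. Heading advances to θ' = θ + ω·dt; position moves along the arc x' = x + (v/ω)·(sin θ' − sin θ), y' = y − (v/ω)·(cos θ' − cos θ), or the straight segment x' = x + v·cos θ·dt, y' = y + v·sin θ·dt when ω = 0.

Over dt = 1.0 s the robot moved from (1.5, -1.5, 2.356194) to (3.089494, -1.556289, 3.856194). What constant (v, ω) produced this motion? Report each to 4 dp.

Δθ = 3.856194 − 2.356194 = 1.500000
ω = Δθ/dt = 1.500000/1.0 = 1.5000
R = Δx/(sin θ' − sin θ) = -1.1667
v = R·ω = -1.1667·1.5000 = -1.7500

v = -1.7500, ω = 1.5000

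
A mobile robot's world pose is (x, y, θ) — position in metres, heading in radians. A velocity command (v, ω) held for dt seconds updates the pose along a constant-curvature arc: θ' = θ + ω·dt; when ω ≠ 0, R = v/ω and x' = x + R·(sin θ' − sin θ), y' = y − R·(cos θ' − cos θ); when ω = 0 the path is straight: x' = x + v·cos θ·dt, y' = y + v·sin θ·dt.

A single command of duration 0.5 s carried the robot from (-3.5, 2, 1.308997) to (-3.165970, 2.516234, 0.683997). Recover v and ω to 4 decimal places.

v = 1.2500, ω = -1.2500

Δθ = 0.683997 − 1.308997 = -0.625000
ω = Δθ/dt = -0.625000/0.5 = -1.2500
R = −Δy/(cos θ' − cos θ) = -1.0000
v = R·ω = -1.0000·-1.2500 = 1.2500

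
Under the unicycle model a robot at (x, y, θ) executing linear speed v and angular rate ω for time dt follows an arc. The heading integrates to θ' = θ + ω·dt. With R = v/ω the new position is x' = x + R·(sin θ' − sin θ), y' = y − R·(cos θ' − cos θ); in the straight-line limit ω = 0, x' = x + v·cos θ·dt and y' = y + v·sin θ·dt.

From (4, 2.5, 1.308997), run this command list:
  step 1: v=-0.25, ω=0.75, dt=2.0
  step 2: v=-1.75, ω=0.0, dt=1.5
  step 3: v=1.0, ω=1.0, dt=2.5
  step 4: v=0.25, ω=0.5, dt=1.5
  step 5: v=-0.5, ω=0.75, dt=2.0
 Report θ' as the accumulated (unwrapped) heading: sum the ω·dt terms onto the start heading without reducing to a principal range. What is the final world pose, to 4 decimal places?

(5.0569, -0.9282, 7.5590)

step 1: θ'=2.8090 (R=-0.3333) → pose (4.2131, 2.0987, 2.8090)
step 2: θ'=2.8090 (straight) → pose (6.6943, 1.2416, 2.8090)
step 3: θ'=5.3090 (R=1.0000) → pose (5.5405, -0.2654, 5.3090)
step 4: θ'=6.0590 (R=0.5000) → pose (5.8430, -0.4720, 6.0590)
step 5: θ'=7.5590 (R=-0.6667) → pose (5.0569, -0.9282, 7.5590)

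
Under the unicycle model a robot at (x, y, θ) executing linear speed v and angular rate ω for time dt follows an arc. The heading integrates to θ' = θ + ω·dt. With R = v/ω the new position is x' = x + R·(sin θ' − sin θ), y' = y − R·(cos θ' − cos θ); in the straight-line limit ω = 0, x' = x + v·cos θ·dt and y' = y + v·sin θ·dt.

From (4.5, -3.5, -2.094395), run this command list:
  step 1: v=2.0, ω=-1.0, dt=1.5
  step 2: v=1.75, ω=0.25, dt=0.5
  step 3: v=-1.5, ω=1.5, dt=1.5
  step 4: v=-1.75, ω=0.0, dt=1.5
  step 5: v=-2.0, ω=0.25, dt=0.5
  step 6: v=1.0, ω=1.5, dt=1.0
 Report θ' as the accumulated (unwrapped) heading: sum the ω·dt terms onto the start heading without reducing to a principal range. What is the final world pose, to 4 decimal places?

(1.8952, 0.3979, 0.4056)

step 1: θ'=-3.5944 (R=-2.0000) → pose (1.8930, -4.2984, -3.5944)
step 2: θ'=-3.4694 (R=7.0000) → pose (1.0843, -3.9658, -3.4694)
step 3: θ'=-1.2194 (R=-1.0000) → pose (2.3452, -2.6748, -1.2194)
step 4: θ'=-1.2194 (straight) → pose (1.4416, -0.2102, -1.2194)
step 5: θ'=-1.0944 (R=-8.0000) → pose (1.0397, 0.7048, -1.0944)
step 6: θ'=0.4056 (R=0.6667) → pose (1.8952, 0.3979, 0.4056)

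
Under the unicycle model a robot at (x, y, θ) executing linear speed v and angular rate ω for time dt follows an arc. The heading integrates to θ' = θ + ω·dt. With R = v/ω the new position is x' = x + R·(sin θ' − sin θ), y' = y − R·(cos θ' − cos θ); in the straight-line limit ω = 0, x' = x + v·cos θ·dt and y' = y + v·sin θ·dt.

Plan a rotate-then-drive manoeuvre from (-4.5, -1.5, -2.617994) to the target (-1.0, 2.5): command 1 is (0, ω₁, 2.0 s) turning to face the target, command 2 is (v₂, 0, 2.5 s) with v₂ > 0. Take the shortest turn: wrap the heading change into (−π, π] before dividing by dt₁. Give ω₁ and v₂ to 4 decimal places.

heading to target = atan2(2.5−-1.5, -1−-4.5) = 0.8520
Δθ = wrap(0.8520 − -2.6180) = -2.8132; ω₁ = Δθ/dt₁ = -1.4066
distance = √((-1−-4.5)² + (2.5−-1.5)²) = 5.3151; v₂ = distance/dt₂ = 2.1260

ω₁ = -1.4066, v₂ = 2.1260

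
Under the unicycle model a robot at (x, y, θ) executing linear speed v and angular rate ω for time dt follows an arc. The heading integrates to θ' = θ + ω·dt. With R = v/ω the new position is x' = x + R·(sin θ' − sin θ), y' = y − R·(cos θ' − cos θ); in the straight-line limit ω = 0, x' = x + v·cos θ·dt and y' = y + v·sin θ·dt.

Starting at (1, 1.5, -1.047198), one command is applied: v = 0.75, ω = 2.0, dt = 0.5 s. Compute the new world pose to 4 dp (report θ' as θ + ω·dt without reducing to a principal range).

(1.3071, 1.3129, -0.0472)

θ' = -1.0472 + 2.0·0.5 = -0.0472
R = v/ω = 0.75/2.0 = 0.3750
x' = 1 + 0.3750·(sin -0.0472 − sin -1.0472) = 1.3071
y' = 1.5 − 0.3750·(cos -0.0472 − cos -1.0472) = 1.3129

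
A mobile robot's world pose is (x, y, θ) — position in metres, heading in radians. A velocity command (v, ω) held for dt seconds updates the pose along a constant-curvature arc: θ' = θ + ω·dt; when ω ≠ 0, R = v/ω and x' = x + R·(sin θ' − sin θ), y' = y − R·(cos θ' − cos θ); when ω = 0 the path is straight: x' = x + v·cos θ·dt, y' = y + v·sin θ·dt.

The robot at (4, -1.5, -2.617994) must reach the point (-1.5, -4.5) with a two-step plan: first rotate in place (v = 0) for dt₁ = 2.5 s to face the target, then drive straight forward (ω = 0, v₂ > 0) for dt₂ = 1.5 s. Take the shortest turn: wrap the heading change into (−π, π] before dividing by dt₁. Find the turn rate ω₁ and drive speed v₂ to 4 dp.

ω₁ = -0.0097, v₂ = 4.1767

heading to target = atan2(-4.5−-1.5, -1.5−4) = -2.6422
Δθ = wrap(-2.6422 − -2.6180) = -0.0243; ω₁ = Δθ/dt₁ = -0.0097
distance = √((-1.5−4)² + (-4.5−-1.5)²) = 6.2650; v₂ = distance/dt₂ = 4.1767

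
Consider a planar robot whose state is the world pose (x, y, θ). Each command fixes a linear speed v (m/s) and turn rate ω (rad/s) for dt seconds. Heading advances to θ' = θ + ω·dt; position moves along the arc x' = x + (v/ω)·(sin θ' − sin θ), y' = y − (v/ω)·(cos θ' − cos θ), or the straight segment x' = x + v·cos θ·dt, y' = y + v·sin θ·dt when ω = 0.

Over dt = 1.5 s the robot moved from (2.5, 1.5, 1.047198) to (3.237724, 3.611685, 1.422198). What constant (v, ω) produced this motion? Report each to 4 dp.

Δθ = 1.422198 − 1.047198 = 0.375000
ω = Δθ/dt = 0.375000/1.5 = 0.2500
R = −Δy/(cos θ' − cos θ) = 6.0000
v = R·ω = 6.0000·0.2500 = 1.5000

v = 1.5000, ω = 0.2500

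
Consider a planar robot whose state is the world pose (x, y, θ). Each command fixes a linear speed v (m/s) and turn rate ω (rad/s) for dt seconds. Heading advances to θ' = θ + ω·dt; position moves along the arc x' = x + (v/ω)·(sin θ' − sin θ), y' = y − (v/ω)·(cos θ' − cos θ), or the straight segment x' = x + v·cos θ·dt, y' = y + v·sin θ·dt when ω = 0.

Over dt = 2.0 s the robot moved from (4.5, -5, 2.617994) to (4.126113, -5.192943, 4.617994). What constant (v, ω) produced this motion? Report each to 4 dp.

Δθ = 4.617994 − 2.617994 = 2.000000
ω = Δθ/dt = 2.000000/2.0 = 1.0000
R = Δx/(sin θ' − sin θ) = 0.2500
v = R·ω = 0.2500·1.0000 = 0.2500

v = 0.2500, ω = 1.0000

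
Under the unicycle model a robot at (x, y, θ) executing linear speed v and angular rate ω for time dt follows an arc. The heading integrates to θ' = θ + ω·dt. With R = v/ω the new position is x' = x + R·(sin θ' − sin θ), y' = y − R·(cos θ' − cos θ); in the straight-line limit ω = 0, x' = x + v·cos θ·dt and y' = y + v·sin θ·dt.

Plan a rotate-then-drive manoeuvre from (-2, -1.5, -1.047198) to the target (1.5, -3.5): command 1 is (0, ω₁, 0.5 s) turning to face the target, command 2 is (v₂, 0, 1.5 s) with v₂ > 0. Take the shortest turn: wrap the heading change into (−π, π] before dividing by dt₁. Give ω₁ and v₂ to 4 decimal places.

ω₁ = 1.0561, v₂ = 2.6874

heading to target = atan2(-3.5−-1.5, 1.5−-2) = -0.5191
Δθ = wrap(-0.5191 − -1.0472) = 0.5281; ω₁ = Δθ/dt₁ = 1.0561
distance = √((1.5−-2)² + (-3.5−-1.5)²) = 4.0311; v₂ = distance/dt₂ = 2.6874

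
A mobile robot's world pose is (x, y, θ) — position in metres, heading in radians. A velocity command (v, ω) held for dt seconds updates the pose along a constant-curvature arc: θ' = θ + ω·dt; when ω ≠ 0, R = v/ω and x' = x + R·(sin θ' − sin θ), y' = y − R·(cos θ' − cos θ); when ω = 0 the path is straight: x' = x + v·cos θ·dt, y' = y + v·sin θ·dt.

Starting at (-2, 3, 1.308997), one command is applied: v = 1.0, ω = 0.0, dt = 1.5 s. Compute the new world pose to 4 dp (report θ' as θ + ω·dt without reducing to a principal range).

θ' = 1.3090 + 0.0·1.5 = 1.3090
ω = 0 → straight: x' = -2 + 1.0·cos(1.3090)·1.5 = -1.6118
y' = 3 + 1.0·sin(1.3090)·1.5 = 4.4489

(-1.6118, 4.4489, 1.3090)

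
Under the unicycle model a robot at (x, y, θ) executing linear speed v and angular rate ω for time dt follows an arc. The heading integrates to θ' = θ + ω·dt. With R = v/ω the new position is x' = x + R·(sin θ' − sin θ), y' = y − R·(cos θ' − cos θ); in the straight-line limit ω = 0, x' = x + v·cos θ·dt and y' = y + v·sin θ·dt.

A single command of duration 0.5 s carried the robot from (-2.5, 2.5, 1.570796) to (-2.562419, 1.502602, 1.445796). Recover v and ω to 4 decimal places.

v = -2.0000, ω = -0.2500

Δθ = 1.445796 − 1.570796 = -0.125000
ω = Δθ/dt = -0.125000/0.5 = -0.2500
R = −Δy/(cos θ' − cos θ) = 8.0000
v = R·ω = 8.0000·-0.2500 = -2.0000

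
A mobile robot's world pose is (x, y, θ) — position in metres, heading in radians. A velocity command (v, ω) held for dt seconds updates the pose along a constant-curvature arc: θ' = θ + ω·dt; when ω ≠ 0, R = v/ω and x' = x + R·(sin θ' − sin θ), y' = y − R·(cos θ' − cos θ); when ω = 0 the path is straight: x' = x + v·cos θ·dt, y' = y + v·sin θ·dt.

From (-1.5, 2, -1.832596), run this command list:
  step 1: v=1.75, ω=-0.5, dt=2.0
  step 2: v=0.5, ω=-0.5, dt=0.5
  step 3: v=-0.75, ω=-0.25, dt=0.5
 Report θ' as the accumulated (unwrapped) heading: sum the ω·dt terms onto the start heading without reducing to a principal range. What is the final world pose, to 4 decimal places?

(-3.6868, -0.4753, -3.2076)

step 1: θ'=-2.8326 (R=-3.5000) → pose (-3.8164, -0.4284, -2.8326)
step 2: θ'=-3.0826 (R=-1.0000) → pose (-4.0615, -0.4740, -3.0826)
step 3: θ'=-3.2076 (R=3.0000) → pose (-3.6868, -0.4753, -3.2076)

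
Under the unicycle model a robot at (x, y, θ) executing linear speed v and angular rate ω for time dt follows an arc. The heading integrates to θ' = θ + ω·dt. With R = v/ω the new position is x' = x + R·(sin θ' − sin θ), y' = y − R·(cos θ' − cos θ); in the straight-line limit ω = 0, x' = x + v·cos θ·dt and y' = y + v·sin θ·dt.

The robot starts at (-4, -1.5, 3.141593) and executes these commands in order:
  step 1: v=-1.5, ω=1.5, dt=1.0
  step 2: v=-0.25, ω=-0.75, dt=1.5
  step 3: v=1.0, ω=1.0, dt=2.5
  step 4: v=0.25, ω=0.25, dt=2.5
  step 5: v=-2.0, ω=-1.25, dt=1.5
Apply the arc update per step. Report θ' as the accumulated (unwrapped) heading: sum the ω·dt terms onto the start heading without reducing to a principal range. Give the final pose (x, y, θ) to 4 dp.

step 1: θ'=4.6416 (R=-1.0000) → pose (-3.0025, -0.5707, 4.6416)
step 2: θ'=3.5166 (R=0.3333) → pose (-2.7921, -0.2841, 3.5166)
step 3: θ'=6.0166 (R=1.0000) → pose (-2.6893, -2.1793, 6.0166)
step 4: θ'=6.6416 (R=1.0000) → pose (-2.0750, -2.1511, 6.6416)
step 5: θ'=4.7666 (R=1.6000) → pose (-4.2339, -0.7395, 4.7666)

(-4.2339, -0.7395, 4.7666)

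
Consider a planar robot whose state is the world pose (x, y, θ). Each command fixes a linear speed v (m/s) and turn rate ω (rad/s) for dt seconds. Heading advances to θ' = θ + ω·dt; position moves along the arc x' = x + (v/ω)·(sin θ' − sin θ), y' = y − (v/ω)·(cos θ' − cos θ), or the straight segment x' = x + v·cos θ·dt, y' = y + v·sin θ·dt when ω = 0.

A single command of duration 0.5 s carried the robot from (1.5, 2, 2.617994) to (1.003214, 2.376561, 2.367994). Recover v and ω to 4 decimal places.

Δθ = 2.367994 − 2.617994 = -0.250000
ω = Δθ/dt = -0.250000/0.5 = -0.5000
R = Δx/(sin θ' − sin θ) = -2.5000
v = R·ω = -2.5000·-0.5000 = 1.2500

v = 1.2500, ω = -0.5000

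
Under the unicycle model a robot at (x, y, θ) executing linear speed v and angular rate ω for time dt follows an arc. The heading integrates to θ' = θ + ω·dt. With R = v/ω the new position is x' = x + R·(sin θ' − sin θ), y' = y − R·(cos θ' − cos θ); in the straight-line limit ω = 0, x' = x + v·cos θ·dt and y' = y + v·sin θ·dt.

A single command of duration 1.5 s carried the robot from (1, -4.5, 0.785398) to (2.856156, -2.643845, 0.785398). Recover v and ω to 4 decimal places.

v = 1.7500, ω = 0.0000

Δθ = 0.785398 − 0.785398 = 0.000000
ω = Δθ/dt = 0.000000/1.5 = 0.0000
ω = 0 → v = (Δx·cos θ + Δy·sin θ)/dt = 1.7500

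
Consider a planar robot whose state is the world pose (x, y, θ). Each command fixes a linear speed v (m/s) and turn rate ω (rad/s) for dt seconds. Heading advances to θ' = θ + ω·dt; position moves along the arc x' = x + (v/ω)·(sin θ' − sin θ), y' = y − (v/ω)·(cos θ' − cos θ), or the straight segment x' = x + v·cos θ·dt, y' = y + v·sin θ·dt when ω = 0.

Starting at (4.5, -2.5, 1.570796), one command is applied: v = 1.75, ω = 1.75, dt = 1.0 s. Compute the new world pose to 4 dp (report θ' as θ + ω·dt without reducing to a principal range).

θ' = 1.5708 + 1.75·1.0 = 3.3208
R = v/ω = 1.75/1.75 = 1.0000
x' = 4.5 + 1.0000·(sin 3.3208 − sin 1.5708) = 3.3218
y' = -2.5 − 1.0000·(cos 3.3208 − cos 1.5708) = -1.5160

(3.3218, -1.5160, 3.3208)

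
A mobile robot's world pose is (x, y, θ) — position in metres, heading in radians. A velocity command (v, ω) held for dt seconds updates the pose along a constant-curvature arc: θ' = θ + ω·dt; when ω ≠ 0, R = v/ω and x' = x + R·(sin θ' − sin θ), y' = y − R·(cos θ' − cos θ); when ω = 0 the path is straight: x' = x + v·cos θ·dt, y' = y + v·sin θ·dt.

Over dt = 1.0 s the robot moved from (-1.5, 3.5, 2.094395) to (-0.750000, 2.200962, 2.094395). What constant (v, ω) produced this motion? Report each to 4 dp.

Δθ = 2.094395 − 2.094395 = 0.000000
ω = Δθ/dt = 0.000000/1.0 = 0.0000
ω = 0 → v = (Δx·cos θ + Δy·sin θ)/dt = -1.5000

v = -1.5000, ω = 0.0000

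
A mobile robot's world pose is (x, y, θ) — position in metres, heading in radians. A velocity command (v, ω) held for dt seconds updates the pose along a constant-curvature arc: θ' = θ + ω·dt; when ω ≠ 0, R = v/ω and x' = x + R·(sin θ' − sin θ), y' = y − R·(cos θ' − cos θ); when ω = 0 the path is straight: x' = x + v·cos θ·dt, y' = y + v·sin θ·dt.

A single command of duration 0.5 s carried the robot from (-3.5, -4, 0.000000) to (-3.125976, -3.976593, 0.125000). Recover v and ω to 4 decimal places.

v = 0.7500, ω = 0.2500

Δθ = 0.125000 − 0.000000 = 0.125000
ω = Δθ/dt = 0.125000/0.5 = 0.2500
R = Δx/(sin θ' − sin θ) = 3.0000
v = R·ω = 3.0000·0.2500 = 0.7500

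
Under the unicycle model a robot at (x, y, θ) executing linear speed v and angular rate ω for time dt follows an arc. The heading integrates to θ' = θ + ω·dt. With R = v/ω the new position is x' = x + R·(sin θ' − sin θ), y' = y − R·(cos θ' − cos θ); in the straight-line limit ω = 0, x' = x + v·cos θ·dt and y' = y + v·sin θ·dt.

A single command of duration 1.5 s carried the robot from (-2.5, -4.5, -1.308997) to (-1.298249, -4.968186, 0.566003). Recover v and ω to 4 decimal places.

v = 1.0000, ω = 1.2500

Δθ = 0.566003 − -1.308997 = 1.875000
ω = Δθ/dt = 1.875000/1.5 = 1.2500
R = Δx/(sin θ' − sin θ) = 0.8000
v = R·ω = 0.8000·1.2500 = 1.0000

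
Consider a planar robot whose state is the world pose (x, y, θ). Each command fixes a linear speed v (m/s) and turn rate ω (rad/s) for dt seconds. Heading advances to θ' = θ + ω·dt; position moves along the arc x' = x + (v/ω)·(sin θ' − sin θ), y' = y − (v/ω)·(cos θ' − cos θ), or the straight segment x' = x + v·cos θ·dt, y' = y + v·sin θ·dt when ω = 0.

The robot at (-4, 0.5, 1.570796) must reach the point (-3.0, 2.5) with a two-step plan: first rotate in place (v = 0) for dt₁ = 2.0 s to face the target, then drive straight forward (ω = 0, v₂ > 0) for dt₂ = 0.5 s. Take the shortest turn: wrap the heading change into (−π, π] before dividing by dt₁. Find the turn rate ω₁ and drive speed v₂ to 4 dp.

ω₁ = -0.2318, v₂ = 4.4721

heading to target = atan2(2.5−0.5, -3−-4) = 1.1071
Δθ = wrap(1.1071 − 1.5708) = -0.4636; ω₁ = Δθ/dt₁ = -0.2318
distance = √((-3−-4)² + (2.5−0.5)²) = 2.2361; v₂ = distance/dt₂ = 4.4721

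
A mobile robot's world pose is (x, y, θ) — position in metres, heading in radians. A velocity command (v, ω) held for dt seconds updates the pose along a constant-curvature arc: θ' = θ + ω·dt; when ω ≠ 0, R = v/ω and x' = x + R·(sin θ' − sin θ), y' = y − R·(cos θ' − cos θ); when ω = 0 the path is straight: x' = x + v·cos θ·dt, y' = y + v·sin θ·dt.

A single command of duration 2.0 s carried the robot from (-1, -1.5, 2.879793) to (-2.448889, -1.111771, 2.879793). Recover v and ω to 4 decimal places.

v = 0.7500, ω = 0.0000

Δθ = 2.879793 − 2.879793 = 0.000000
ω = Δθ/dt = 0.000000/2.0 = 0.0000
ω = 0 → v = (Δx·cos θ + Δy·sin θ)/dt = 0.7500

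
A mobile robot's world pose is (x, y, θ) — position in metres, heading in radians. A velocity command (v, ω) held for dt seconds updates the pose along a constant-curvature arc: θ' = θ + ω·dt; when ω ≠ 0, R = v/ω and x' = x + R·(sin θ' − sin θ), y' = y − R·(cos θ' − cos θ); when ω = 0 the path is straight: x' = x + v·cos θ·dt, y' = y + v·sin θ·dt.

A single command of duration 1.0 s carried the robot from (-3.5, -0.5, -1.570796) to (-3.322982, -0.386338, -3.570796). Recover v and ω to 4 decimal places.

v = -0.2500, ω = -2.0000

Δθ = -3.570796 − -1.570796 = -2.000000
ω = Δθ/dt = -2.000000/1.0 = -2.0000
R = Δx/(sin θ' − sin θ) = 0.1250
v = R·ω = 0.1250·-2.0000 = -0.2500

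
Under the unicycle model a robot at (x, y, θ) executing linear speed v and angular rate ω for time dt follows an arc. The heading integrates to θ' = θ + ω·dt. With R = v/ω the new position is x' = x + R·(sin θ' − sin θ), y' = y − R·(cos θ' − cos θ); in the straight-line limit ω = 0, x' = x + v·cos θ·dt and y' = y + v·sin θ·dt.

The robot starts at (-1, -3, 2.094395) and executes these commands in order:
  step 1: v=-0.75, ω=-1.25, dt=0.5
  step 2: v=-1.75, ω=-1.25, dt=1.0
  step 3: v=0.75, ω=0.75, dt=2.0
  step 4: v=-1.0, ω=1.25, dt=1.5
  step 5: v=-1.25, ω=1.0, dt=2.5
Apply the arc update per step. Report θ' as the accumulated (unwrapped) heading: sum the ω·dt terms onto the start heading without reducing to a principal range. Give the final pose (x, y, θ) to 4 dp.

(-0.4106, -1.7105, 6.0944)

step 1: θ'=1.4694 (R=0.6000) → pose (-0.9227, -3.3607, 1.4694)
step 2: θ'=0.2194 (R=1.4000) → pose (-2.0108, -4.5855, 0.2194)
step 3: θ'=1.7194 (R=1.0000) → pose (-1.2395, -3.4614, 1.7194)
step 4: θ'=3.5944 (R=-0.8000) → pose (-0.0983, -4.0623, 3.5944)
step 5: θ'=6.0944 (R=-1.2500) → pose (-0.4106, -1.7105, 6.0944)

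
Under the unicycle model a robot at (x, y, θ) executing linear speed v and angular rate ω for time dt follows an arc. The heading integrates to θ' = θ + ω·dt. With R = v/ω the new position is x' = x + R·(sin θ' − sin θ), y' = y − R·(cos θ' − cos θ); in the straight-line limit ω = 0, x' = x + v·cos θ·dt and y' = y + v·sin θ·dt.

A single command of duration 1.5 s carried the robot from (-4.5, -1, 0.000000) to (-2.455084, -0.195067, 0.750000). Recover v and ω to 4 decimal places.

Δθ = 0.750000 − 0.000000 = 0.750000
ω = Δθ/dt = 0.750000/1.5 = 0.5000
R = Δx/(sin θ' − sin θ) = 3.0000
v = R·ω = 3.0000·0.5000 = 1.5000

v = 1.5000, ω = 0.5000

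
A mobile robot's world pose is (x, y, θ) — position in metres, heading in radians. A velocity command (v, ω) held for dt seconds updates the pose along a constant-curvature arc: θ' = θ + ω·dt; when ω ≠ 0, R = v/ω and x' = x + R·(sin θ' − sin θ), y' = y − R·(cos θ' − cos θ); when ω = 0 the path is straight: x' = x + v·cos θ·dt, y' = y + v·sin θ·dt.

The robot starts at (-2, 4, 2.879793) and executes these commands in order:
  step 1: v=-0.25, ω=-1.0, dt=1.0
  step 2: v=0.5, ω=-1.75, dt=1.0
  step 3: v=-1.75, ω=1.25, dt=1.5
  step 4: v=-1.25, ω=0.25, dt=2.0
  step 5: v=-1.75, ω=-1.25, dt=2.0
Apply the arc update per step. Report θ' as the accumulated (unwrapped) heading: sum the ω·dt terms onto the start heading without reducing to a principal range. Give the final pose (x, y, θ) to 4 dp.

(-1.9428, -2.2153, 0.0048)

step 1: θ'=1.8798 (R=0.2500) → pose (-1.8265, 3.8345, 1.8798)
step 2: θ'=0.1298 (R=-0.2857) → pose (-1.5913, 4.2047, 0.1298)
step 3: θ'=2.0048 (R=-1.4000) → pose (-2.6804, 2.2278, 2.0048)
step 4: θ'=2.5048 (R=-5.0000) → pose (-1.1170, 0.3103, 2.5048)
step 5: θ'=0.0048 (R=1.4000) → pose (-1.9428, -2.2153, 0.0048)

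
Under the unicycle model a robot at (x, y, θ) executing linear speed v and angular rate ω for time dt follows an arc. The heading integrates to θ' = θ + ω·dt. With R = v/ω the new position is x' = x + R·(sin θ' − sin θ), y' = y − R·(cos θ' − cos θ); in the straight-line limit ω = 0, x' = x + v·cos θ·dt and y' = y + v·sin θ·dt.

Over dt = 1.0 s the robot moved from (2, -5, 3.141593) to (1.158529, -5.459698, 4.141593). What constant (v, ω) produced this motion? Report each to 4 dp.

Δθ = 4.141593 − 3.141593 = 1.000000
ω = Δθ/dt = 1.000000/1.0 = 1.0000
R = Δx/(sin θ' − sin θ) = 1.0000
v = R·ω = 1.0000·1.0000 = 1.0000

v = 1.0000, ω = 1.0000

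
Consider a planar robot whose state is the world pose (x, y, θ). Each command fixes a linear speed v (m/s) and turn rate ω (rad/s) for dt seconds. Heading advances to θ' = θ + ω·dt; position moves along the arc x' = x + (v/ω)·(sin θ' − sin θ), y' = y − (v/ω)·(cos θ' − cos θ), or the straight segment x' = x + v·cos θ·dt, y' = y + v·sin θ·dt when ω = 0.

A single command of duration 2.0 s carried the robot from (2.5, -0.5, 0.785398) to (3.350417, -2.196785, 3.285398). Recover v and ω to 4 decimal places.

v = -1.2500, ω = 1.2500

Δθ = 3.285398 − 0.785398 = 2.500000
ω = Δθ/dt = 2.500000/2.0 = 1.2500
R = −Δy/(cos θ' − cos θ) = -1.0000
v = R·ω = -1.0000·1.2500 = -1.2500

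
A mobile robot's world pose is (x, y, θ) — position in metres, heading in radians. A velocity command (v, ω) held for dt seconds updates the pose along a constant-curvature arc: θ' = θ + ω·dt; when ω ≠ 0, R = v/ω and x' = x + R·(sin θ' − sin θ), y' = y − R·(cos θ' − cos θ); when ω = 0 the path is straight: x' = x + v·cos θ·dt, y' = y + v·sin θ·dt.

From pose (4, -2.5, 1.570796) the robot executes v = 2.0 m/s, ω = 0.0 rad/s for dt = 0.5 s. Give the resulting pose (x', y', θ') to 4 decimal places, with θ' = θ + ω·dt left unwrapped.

(4.0000, -1.5000, 1.5708)

θ' = 1.5708 + 0.0·0.5 = 1.5708
ω = 0 → straight: x' = 4 + 2.0·cos(1.5708)·0.5 = 4.0000
y' = -2.5 + 2.0·sin(1.5708)·0.5 = -1.5000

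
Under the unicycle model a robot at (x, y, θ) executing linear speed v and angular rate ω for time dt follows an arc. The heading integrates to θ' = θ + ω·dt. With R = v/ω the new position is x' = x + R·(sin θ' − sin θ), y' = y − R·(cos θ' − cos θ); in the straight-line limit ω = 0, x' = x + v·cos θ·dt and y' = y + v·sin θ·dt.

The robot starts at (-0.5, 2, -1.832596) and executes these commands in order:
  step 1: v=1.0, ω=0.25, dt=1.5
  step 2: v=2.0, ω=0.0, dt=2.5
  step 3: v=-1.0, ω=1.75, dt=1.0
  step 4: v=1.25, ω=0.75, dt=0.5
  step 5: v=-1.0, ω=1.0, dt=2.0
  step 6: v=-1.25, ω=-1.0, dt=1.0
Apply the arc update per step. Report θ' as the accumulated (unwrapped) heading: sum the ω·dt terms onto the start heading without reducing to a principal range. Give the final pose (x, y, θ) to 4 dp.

step 1: θ'=-1.4576 (R=4.0000) → pose (-0.6107, 0.5129, -1.4576)
step 2: θ'=-1.4576 (straight) → pose (-0.0459, -4.4551, -1.4576)
step 3: θ'=0.2924 (R=-0.5714) → pose (-0.7784, -3.9725, 0.2924)
step 4: θ'=0.6674 (R=1.6667) → pose (-0.2272, -3.6856, 0.6674)
step 5: θ'=2.6674 (R=-1.0000) → pose (-0.0649, -5.3607, 2.6674)
step 6: θ'=1.6674 (R=1.2500) → pose (0.6085, -6.3522, 1.6674)

(0.6085, -6.3522, 1.6674)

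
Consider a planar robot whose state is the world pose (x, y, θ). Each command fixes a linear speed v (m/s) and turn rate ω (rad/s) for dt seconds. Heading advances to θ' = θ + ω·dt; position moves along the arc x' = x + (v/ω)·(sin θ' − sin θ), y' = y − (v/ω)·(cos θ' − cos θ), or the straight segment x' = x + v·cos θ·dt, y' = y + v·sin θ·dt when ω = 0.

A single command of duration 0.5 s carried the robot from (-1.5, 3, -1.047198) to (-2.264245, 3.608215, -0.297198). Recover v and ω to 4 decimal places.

Δθ = -0.297198 − -1.047198 = 0.750000
ω = Δθ/dt = 0.750000/0.5 = 1.5000
R = Δx/(sin θ' − sin θ) = -1.3333
v = R·ω = -1.3333·1.5000 = -2.0000

v = -2.0000, ω = 1.5000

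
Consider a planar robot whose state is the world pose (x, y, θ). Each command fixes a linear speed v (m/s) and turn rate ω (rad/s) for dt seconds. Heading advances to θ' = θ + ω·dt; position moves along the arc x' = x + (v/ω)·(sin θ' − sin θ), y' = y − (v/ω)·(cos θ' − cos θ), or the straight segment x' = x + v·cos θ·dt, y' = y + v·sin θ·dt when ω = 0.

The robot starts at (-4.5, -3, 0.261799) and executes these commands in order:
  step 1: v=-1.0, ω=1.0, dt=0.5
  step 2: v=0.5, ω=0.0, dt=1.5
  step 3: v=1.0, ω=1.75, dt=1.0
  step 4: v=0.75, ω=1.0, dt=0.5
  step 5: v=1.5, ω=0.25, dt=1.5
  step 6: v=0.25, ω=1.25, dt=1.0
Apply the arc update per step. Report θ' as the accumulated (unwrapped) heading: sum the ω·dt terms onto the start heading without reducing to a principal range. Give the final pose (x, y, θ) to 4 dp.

(-7.1752, -2.0197, 4.6368)

step 1: θ'=0.7618 (R=-1.0000) → pose (-4.9314, -3.2423, 0.7618)
step 2: θ'=0.7618 (straight) → pose (-4.3887, -2.7247, 0.7618)
step 3: θ'=2.5118 (R=0.5714) → pose (-4.4466, -1.8494, 2.5118)
step 4: θ'=3.0118 (R=0.7500) → pose (-4.7912, -1.7118, 3.0118)
step 5: θ'=3.3868 (R=6.0000) → pose (-7.0243, -1.8408, 3.3868)
step 6: θ'=4.6368 (R=0.2000) → pose (-7.1752, -2.0197, 4.6368)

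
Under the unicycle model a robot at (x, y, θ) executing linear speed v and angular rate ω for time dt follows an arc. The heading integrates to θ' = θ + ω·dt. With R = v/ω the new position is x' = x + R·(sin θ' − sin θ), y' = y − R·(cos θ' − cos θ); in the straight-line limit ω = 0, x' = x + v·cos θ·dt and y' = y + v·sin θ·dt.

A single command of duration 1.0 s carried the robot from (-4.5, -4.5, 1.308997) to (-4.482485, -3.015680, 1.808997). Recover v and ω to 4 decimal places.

v = 1.5000, ω = 0.5000

Δθ = 1.808997 − 1.308997 = 0.500000
ω = Δθ/dt = 0.500000/1.0 = 0.5000
R = −Δy/(cos θ' − cos θ) = 3.0000
v = R·ω = 3.0000·0.5000 = 1.5000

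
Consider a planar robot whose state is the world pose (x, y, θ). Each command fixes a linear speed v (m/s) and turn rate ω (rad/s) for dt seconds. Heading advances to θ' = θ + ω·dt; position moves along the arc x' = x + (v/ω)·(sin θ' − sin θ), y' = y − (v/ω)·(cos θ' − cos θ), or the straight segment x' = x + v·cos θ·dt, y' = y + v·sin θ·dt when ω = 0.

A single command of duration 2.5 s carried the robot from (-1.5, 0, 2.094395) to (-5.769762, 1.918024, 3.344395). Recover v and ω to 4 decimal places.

Δθ = 3.344395 − 2.094395 = 1.250000
ω = Δθ/dt = 1.250000/2.5 = 0.5000
R = Δx/(sin θ' − sin θ) = 4.0000
v = R·ω = 4.0000·0.5000 = 2.0000

v = 2.0000, ω = 0.5000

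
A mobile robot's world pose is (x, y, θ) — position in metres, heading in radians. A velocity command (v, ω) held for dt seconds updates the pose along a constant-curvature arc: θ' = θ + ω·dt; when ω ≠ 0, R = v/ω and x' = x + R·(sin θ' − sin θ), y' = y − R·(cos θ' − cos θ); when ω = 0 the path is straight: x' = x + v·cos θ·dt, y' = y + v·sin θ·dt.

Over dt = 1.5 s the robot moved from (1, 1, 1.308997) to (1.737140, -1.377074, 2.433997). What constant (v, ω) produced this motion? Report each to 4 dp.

v = -1.7500, ω = 0.7500

Δθ = 2.433997 − 1.308997 = 1.125000
ω = Δθ/dt = 1.125000/1.5 = 0.7500
R = −Δy/(cos θ' − cos θ) = -2.3333
v = R·ω = -2.3333·0.7500 = -1.7500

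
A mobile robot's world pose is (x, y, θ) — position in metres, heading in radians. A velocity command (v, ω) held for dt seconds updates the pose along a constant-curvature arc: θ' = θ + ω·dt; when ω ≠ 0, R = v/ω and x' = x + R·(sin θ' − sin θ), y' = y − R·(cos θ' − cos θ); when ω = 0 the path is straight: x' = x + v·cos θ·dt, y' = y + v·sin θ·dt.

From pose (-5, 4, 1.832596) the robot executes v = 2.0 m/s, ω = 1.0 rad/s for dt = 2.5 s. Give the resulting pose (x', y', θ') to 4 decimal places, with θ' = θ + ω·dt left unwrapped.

θ' = 1.8326 + 1.0·2.5 = 4.3326
R = v/ω = 2.0/1.0 = 2.0000
x' = -5 + 2.0000·(sin 4.3326 − sin 1.8326) = -8.7893
y' = 4 − 2.0000·(cos 4.3326 − cos 1.8326) = 4.2238

(-8.7893, 4.2238, 4.3326)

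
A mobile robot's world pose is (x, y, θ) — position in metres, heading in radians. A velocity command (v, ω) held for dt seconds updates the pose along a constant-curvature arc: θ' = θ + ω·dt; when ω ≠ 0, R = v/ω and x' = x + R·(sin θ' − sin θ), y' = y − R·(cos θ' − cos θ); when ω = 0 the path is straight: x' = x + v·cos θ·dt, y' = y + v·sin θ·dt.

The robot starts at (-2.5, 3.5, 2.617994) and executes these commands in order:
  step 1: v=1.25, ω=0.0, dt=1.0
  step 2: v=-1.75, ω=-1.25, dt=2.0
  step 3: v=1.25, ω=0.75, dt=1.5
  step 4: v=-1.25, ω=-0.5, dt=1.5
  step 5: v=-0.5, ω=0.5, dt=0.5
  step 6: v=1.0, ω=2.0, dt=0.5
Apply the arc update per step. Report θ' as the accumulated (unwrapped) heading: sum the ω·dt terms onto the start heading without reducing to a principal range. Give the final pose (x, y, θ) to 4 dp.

step 1: θ'=2.6180 (straight) → pose (-3.5825, 4.1250, 2.6180)
step 2: θ'=0.1180 (R=1.4000) → pose (-4.1177, 1.5223, 0.1180)
step 3: θ'=1.2430 (R=1.6667) → pose (-2.7360, 2.6408, 1.2430)
step 4: θ'=0.4930 (R=2.5000) → pose (-3.9197, 1.2434, 0.4930)
step 5: θ'=0.7430 (R=-1.0000) → pose (-4.1230, 1.0989, 0.7430)
step 6: θ'=1.7430 (R=0.5000) → pose (-3.9686, 1.5528, 1.7430)

(-3.9686, 1.5528, 1.7430)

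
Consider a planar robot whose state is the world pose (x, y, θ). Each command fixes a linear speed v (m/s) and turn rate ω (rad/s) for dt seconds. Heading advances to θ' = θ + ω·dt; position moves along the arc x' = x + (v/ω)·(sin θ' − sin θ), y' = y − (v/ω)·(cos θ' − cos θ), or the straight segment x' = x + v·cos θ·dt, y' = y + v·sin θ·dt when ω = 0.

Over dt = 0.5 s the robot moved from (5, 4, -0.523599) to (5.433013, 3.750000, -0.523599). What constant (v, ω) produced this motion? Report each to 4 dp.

v = 1.0000, ω = 0.0000

Δθ = -0.523599 − -0.523599 = 0.000000
ω = Δθ/dt = 0.000000/0.5 = 0.0000
ω = 0 → v = (Δx·cos θ + Δy·sin θ)/dt = 1.0000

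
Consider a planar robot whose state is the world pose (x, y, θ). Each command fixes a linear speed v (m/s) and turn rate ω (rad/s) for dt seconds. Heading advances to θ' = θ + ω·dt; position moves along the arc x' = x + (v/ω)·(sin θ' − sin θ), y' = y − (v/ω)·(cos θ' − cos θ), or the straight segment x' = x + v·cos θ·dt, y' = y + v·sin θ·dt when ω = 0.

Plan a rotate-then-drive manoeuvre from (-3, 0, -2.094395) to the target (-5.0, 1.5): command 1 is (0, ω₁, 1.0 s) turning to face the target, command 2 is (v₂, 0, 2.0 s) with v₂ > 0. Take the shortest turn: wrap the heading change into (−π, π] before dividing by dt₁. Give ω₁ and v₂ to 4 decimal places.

heading to target = atan2(1.5−0, -5−-3) = 2.4981
Δθ = wrap(2.4981 − -2.0944) = -1.6907; ω₁ = Δθ/dt₁ = -1.6907
distance = √((-5−-3)² + (1.5−0)²) = 2.5000; v₂ = distance/dt₂ = 1.2500

ω₁ = -1.6907, v₂ = 1.2500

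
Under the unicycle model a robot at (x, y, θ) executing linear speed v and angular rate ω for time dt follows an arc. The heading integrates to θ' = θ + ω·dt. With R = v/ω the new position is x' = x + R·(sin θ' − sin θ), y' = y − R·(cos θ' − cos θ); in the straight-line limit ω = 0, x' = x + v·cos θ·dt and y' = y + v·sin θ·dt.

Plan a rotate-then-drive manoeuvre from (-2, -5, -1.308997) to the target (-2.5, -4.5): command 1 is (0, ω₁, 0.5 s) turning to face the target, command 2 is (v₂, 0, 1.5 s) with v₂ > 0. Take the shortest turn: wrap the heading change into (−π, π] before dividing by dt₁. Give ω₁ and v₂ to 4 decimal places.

ω₁ = -5.2360, v₂ = 0.4714

heading to target = atan2(-4.5−-5, -2.5−-2) = 2.3562
Δθ = wrap(2.3562 − -1.3090) = -2.6180; ω₁ = Δθ/dt₁ = -5.2360
distance = √((-2.5−-2)² + (-4.5−-5)²) = 0.7071; v₂ = distance/dt₂ = 0.4714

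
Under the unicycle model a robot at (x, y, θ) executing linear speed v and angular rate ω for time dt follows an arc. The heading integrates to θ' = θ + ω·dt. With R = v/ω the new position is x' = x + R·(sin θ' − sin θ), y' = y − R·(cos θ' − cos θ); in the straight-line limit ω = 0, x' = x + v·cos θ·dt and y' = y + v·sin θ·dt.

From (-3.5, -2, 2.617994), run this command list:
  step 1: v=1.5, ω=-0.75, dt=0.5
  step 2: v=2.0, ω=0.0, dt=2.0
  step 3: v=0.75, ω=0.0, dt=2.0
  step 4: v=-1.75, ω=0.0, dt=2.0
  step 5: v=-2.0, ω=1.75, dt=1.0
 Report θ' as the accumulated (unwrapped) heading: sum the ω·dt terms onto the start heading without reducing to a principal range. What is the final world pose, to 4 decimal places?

step 1: θ'=2.2430 (R=-2.0000) → pose (-4.0649, -1.5134, 2.2430)
step 2: θ'=2.2430 (straight) → pose (-6.5557, 1.6165, 2.2430)
step 3: θ'=2.2430 (straight) → pose (-7.4898, 2.7901, 2.2430)
step 4: θ'=2.2430 (straight) → pose (-5.3103, 0.0515, 2.2430)
step 5: θ'=3.9930 (R=-1.1429) → pose (-3.5564, 0.0101, 3.9930)

(-3.5564, 0.0101, 3.9930)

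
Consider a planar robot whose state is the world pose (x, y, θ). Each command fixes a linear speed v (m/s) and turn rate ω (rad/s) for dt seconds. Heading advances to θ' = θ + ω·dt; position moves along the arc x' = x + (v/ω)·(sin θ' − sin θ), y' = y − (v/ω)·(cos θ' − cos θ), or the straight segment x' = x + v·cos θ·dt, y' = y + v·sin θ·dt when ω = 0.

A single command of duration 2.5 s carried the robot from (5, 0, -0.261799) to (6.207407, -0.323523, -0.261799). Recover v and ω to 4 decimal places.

Δθ = -0.261799 − -0.261799 = 0.000000
ω = Δθ/dt = 0.000000/2.5 = 0.0000
ω = 0 → v = (Δx·cos θ + Δy·sin θ)/dt = 0.5000

v = 0.5000, ω = 0.0000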